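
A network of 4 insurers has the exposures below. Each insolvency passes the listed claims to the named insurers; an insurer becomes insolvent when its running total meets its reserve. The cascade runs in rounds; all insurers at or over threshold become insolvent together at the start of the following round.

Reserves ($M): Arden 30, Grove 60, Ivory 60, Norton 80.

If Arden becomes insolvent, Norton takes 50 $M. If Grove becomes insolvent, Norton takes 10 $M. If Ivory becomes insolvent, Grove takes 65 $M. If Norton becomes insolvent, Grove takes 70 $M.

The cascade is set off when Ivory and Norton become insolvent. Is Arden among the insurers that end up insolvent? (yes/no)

Round 1 — Ivory, Norton become insolvent (initial).
  Grove: +65+70 → 135 ≥ 60
Round 2 — Grove becomes insolvent.
No further insolvencies.

no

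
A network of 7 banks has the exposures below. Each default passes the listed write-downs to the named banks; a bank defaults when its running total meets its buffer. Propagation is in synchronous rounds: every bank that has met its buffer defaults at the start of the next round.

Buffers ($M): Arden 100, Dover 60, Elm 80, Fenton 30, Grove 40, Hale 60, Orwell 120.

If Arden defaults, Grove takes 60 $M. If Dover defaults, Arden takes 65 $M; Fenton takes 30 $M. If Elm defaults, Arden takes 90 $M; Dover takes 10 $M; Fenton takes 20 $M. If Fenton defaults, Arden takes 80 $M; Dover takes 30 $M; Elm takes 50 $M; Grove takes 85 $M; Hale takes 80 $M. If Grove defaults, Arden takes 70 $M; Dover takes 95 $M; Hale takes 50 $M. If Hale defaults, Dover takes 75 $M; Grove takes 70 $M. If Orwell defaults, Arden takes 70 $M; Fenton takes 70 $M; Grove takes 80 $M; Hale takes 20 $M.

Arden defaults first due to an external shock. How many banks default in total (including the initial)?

Round 1 — Arden defaults (initial).
  Grove: +60 → 60 ≥ 40
Round 2 — Grove defaults.
  Dover: +95 → 95 ≥ 60
  Hale: +50 → 50 < 60
Round 3 — Dover defaults.
  Fenton: +30 → 30 ≥ 30
Round 4 — Fenton defaults.
  Elm: +50 → 50 < 80
  Hale: +80 → 130 ≥ 60
Round 5 — Hale defaults.
No further defaults.

5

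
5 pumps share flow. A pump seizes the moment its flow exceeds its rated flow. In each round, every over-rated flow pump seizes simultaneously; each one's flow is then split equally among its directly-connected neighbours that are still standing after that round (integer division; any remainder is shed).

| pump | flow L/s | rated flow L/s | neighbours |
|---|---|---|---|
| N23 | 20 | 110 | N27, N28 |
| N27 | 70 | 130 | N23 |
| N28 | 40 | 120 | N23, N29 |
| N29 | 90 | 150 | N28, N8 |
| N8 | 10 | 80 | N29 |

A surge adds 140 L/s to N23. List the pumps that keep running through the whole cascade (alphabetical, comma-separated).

Round 1 — N23 at 160 > 110. N23 seizes.
  N23 sheds 160 L/s to N27, N28: 80 each.
    N27: 70+80 = 150 > 130
    N28: 40+80 = 120 ≤ 120
Round 2 — N27 seizes.
  N27 sheds 150 L/s: no online neighbours, lost.
No further seizures.

N28, N29, N8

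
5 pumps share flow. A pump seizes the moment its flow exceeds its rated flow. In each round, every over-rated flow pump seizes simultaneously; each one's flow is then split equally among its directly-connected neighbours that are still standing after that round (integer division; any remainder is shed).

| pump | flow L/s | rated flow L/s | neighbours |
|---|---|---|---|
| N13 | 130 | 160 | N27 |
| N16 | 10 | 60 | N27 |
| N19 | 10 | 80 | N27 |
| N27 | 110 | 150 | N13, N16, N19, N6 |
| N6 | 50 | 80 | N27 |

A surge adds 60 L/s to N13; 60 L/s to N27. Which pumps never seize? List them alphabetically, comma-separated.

N19

Round 1 — N13 at 190 > 160; N27 at 170 > 150. N13, N27 seize.
  N13 sheds 190 L/s: no online neighbours, lost.
  N27 sheds 170 L/s to N16, N19, N6: 56 each (2 lost).
    N16: 10+56 = 66 > 60
    N19: 10+56 = 66 ≤ 80
    N6: 50+56 = 106 > 80
Round 2 — N16, N6 seize.
  N16 sheds 66 L/s: no online neighbours, lost.
  N6 sheds 106 L/s: no online neighbours, lost.
No further seizures.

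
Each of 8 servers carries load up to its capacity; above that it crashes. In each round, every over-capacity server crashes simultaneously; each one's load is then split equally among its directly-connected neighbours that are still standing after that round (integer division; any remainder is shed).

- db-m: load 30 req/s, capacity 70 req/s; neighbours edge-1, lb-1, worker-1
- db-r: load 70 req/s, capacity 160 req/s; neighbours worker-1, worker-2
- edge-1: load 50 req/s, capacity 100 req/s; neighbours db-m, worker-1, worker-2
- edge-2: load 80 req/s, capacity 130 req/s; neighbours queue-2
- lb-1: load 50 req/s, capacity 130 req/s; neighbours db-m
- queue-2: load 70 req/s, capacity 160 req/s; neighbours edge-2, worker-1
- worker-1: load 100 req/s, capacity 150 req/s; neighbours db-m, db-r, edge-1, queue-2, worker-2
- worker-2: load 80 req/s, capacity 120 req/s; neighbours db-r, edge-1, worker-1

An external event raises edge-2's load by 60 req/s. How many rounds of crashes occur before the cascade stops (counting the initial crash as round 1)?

Round 1 — edge-2 at 140 > 130. edge-2 crashes.
  edge-2 sheds 140 req/s to queue-2: 140 each.
    queue-2: 70+140 = 210 > 160
Round 2 — queue-2 crashes.
  queue-2 sheds 210 req/s to worker-1: 210 each.
    worker-1: 100+210 = 310 > 150
Round 3 — worker-1 crashes.
  worker-1 sheds 310 req/s to db-m, db-r, edge-1, worker-2: 77 each (2 lost).
    db-m: 30+77 = 107 > 70
    db-r: 70+77 = 147 ≤ 160
    edge-1: 50+77 = 127 > 100
    worker-2: 80+77 = 157 > 120
Round 4 — db-m, edge-1, worker-2 crash.
  db-m sheds 107 req/s to lb-1: 107 each.
    lb-1: 50+107 = 157 > 130
  edge-1 sheds 127 req/s: no online neighbours, lost.
  worker-2 sheds 157 req/s to db-r: 157 each.
    db-r: 147+157 = 304 > 160
Round 5 — db-r, lb-1 crash.
  db-r sheds 304 req/s: no online neighbours, lost.
  lb-1 sheds 157 req/s: no online neighbours, lost.
No further crashes.

5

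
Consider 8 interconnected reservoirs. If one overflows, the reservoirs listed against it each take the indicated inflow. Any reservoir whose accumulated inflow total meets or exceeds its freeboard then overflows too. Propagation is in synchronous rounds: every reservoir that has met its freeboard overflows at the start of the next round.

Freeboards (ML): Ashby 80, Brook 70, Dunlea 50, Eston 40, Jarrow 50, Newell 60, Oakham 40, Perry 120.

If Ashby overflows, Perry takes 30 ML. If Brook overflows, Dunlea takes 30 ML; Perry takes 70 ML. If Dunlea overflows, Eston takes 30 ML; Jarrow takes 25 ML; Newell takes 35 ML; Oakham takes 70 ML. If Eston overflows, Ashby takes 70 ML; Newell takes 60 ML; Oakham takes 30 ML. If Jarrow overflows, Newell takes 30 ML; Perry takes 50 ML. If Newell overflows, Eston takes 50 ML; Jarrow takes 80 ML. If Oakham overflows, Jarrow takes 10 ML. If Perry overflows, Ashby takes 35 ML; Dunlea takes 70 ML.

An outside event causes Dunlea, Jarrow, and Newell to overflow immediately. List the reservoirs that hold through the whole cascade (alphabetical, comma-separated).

Round 1 — Dunlea, Jarrow, Newell overflow (initial).
  Eston: +30+50 → 80 ≥ 40
  Oakham: +70 → 70 ≥ 40
  Perry: +50 → 50 < 120
Round 2 — Eston, Oakham overflow.
  Ashby: +70 → 70 < 80
No further overflows.

Ashby, Brook, Perry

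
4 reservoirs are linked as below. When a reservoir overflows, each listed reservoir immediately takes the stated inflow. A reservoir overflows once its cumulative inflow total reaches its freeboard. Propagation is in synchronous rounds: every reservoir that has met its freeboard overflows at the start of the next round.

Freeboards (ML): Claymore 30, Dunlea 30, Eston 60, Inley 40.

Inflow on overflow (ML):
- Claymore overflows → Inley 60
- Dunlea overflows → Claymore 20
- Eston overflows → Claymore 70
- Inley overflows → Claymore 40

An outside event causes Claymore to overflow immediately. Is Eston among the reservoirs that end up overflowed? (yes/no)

Round 1 — Claymore overflows (initial).
  Inley: +60 → 60 ≥ 40
Round 2 — Inley overflows.
No further overflows.

no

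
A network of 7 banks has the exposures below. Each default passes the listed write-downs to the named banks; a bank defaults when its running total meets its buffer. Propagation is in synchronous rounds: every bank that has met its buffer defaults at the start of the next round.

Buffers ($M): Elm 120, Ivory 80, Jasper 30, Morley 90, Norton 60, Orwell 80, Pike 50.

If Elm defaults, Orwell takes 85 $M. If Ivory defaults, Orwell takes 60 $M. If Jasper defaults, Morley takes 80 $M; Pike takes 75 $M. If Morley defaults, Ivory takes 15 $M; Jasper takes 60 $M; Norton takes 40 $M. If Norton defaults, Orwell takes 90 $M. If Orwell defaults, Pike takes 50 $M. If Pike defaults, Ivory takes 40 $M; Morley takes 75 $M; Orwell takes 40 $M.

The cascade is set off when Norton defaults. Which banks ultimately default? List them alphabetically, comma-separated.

Round 1 — Norton defaults (initial).
  Orwell: +90 → 90 ≥ 80
Round 2 — Orwell defaults.
  Pike: +50 → 50 ≥ 50
Round 3 — Pike defaults.
  Ivory: +40 → 40 < 80
  Morley: +75 → 75 < 90
No further defaults.

Norton, Orwell, Pike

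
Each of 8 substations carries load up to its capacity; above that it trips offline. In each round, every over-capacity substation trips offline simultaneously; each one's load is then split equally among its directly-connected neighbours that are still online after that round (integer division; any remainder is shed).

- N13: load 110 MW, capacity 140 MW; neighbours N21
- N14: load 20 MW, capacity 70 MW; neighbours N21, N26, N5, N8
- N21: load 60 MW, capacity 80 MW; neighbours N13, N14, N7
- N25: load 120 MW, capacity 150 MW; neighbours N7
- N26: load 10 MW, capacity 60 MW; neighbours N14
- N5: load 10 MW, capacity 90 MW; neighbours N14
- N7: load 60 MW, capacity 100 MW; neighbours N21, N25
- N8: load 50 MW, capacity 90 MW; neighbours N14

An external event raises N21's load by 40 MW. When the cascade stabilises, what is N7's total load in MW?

93

Round 1 — N21 at 100 > 80. N21 trips offline.
  N21 sheds 100 MW to N13, N14, N7: 33 each (1 lost).
    N13: 110+33 = 143 > 140
    N14: 20+33 = 53 ≤ 70
    N7: 60+33 = 93 ≤ 100
Round 2 — N13 trips offline.
  N13 sheds 143 MW: no online neighbours, lost.
No further trips.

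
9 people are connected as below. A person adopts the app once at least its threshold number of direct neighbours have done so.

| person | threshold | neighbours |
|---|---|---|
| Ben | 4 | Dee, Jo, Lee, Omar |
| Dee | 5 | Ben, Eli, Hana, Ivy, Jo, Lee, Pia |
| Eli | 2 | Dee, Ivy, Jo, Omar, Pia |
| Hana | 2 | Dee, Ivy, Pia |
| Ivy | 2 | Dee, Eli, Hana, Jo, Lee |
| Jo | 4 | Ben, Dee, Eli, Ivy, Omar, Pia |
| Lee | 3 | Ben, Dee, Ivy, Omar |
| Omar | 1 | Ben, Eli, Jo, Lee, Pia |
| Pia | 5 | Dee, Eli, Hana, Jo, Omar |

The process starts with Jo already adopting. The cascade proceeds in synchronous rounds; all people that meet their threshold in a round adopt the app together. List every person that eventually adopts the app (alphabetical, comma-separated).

Round 1 — Jo adopts the app (initial).
Round 2 — checking thresholds:
  Ben: 1 of 4 neighbours < 4, holds.
  Dee: 1 of 7 neighbours < 5, holds.
  Eli: 1 of 5 neighbours < 2, holds.
  Ivy: 1 of 5 neighbours < 2, holds.
  Omar: 1 of 5 neighbours ≥ 1, adopts the app.
  Pia: 1 of 5 neighbours < 5, holds.
Round 3 — checking thresholds:
  Ben: 2 of 4 neighbours < 4, holds.
  Dee: 1 of 7 neighbours < 5, holds.
  Eli: 2 of 5 neighbours ≥ 2, adopts the app.
  Ivy: 1 of 5 neighbours < 2, holds.
  Lee: 1 of 4 neighbours < 3, holds.
  Pia: 2 of 5 neighbours < 5, holds.
Round 4 — checking thresholds:
  Ben: 2 of 4 neighbours < 4, holds.
  Dee: 2 of 7 neighbours < 5, holds.
  Ivy: 2 of 5 neighbours ≥ 2, adopts the app.
  Lee: 1 of 4 neighbours < 3, holds.
  Pia: 3 of 5 neighbours < 5, holds.
Round 5 — no new adoptions; cascade stops.

Eli, Ivy, Jo, Omar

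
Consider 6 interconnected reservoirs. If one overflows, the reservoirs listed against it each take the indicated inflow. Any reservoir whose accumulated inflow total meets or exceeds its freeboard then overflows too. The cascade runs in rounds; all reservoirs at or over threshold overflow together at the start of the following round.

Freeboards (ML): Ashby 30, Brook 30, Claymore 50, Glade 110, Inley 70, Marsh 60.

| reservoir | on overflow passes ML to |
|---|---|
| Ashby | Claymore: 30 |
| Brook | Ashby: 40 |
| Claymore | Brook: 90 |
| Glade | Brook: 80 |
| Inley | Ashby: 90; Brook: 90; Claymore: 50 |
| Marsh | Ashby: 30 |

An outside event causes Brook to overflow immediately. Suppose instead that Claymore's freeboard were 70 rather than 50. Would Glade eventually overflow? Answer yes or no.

With Claymore's freeboard at 70:
Round 1 — Brook overflows (initial).
  Ashby: +40 → 40 ≥ 30
Round 2 — Ashby overflows.
  Claymore: +30 → 30 < 70
No further overflows.

no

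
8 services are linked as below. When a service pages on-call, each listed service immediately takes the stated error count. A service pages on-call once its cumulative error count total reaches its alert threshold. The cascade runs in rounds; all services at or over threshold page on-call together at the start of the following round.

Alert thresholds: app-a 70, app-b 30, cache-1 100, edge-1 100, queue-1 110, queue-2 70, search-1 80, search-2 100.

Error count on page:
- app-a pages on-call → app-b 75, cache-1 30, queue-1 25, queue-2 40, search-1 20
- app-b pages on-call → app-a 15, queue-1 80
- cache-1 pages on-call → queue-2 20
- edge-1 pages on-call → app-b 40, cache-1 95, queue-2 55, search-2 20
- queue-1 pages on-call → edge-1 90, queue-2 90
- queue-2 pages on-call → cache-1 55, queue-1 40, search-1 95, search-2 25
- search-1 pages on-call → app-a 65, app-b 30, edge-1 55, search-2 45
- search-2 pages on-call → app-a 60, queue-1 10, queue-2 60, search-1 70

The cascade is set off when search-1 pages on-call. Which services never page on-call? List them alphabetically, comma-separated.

cache-1, edge-1, queue-1, queue-2, search-2

Round 1 — search-1 pages on-call (initial).
  app-a: +65 → 65 < 70
  app-b: +30 → 30 ≥ 30
  edge-1: +55 → 55 < 100
  search-2: +45 → 45 < 100
Round 2 — app-b pages on-call.
  app-a: +15 → 80 ≥ 70
  queue-1: +80 → 80 < 110
Round 3 — app-a pages on-call.
  cache-1: +30 → 30 < 100
  queue-1: +25 → 105 < 110
  queue-2: +40 → 40 < 70
No further pages.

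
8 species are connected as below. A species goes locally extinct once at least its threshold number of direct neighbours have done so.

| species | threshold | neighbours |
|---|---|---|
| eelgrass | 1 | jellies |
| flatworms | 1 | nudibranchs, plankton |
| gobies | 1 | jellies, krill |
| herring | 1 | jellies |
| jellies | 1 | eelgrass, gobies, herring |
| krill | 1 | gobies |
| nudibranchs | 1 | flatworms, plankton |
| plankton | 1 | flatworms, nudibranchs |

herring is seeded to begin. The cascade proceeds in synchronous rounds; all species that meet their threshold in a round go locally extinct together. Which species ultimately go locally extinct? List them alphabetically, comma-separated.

eelgrass, gobies, herring, jellies, krill

Round 1 — herring goes locally extinct (initial).
Round 2 — checking thresholds:
  jellies: 1 of 3 neighbours ≥ 1, goes locally extinct.
Round 3 — checking thresholds:
  eelgrass: 1 of 1 neighbours ≥ 1, goes locally extinct.
  gobies: 1 of 2 neighbours ≥ 1, goes locally extinct.
Round 4 — checking thresholds:
  krill: 1 of 1 neighbours ≥ 1, goes locally extinct.
Round 5 — no new extinctions; cascade stops.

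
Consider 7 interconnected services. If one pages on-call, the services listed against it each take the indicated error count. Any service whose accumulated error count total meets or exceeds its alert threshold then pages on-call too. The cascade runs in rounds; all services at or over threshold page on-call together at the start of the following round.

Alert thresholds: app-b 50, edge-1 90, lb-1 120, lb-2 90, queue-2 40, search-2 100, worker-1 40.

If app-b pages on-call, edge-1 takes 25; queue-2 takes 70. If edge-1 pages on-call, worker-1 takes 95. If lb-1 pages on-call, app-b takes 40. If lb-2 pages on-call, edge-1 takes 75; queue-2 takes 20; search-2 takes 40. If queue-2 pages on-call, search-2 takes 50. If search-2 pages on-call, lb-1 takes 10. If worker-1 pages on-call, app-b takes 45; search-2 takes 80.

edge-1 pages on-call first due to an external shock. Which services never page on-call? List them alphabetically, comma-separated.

app-b, lb-1, lb-2, queue-2, search-2

Round 1 — edge-1 pages on-call (initial).
  worker-1: +95 → 95 ≥ 40
Round 2 — worker-1 pages on-call.
  app-b: +45 → 45 < 50
  search-2: +80 → 80 < 100
No further pages.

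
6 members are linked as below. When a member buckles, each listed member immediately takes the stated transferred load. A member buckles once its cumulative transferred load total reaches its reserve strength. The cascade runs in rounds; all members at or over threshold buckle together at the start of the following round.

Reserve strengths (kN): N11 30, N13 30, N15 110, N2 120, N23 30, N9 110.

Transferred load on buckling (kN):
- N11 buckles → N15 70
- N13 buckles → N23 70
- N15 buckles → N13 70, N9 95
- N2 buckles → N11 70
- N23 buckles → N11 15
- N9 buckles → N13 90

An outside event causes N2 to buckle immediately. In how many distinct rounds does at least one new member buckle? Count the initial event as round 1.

2

Round 1 — N2 buckles (initial).
  N11: +70 → 70 ≥ 30
Round 2 — N11 buckles.
  N15: +70 → 70 < 110
No further bucklings.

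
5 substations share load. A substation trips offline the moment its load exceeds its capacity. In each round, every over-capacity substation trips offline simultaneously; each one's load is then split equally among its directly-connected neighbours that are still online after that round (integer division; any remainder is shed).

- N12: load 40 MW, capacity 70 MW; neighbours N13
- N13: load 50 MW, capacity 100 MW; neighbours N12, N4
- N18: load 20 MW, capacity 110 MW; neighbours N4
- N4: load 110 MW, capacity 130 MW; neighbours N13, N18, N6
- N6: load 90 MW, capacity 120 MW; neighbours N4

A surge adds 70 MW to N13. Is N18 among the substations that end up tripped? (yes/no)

Round 1 — N13 at 120 > 100. N13 trips offline.
  N13 sheds 120 MW to N12, N4: 60 each.
    N12: 40+60 = 100 > 70
    N4: 110+60 = 170 > 130
Round 2 — N12, N4 trip offline.
  N12 sheds 100 MW: no online neighbours, lost.
  N4 sheds 170 MW to N18, N6: 85 each.
    N18: 20+85 = 105 ≤ 110
    N6: 90+85 = 175 > 120
Round 3 — N6 trips offline.
  N6 sheds 175 MW: no online neighbours, lost.
No further trips.

no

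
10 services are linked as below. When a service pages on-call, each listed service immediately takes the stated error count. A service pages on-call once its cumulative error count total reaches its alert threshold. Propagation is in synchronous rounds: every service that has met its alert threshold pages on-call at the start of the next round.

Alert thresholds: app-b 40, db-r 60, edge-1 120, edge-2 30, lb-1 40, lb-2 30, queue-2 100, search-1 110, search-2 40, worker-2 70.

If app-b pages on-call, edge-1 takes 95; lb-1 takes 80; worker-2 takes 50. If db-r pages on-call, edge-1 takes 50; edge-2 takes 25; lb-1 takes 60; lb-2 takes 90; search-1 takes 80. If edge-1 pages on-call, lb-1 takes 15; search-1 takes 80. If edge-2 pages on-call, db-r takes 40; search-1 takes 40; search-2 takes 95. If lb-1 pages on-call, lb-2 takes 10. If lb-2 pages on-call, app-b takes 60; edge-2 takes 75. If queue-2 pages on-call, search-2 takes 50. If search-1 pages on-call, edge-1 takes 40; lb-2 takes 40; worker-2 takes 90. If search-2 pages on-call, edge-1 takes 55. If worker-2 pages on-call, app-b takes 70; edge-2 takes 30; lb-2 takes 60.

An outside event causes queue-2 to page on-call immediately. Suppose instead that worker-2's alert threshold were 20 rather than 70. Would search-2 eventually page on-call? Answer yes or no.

With worker-2's alert threshold at 20:
Round 1 — queue-2 pages on-call (initial).
  search-2: +50 → 50 ≥ 40
Round 2 — search-2 pages on-call.
  edge-1: +55 → 55 < 120
No further pages.

yes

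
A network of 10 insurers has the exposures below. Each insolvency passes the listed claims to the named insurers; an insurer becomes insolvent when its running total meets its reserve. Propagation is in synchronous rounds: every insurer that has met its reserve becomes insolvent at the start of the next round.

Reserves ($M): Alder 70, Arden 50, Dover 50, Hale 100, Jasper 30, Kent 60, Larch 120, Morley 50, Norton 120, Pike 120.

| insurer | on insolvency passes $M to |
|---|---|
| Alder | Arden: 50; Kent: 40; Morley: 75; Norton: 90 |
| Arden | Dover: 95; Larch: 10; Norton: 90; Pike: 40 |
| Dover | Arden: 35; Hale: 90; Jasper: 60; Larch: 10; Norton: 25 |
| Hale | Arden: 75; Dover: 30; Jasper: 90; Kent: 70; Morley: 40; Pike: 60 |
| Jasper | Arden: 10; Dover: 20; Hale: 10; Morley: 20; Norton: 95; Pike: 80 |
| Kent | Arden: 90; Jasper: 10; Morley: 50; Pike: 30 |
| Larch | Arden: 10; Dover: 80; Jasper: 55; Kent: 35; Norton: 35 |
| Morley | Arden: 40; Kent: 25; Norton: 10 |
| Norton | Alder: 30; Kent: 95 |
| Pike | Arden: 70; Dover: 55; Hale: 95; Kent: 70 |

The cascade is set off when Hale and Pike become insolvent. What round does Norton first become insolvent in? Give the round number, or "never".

3

Round 1 — Hale, Pike become insolvent (initial).
  Arden: +75+70 → 145 ≥ 50
  Dover: +30+55 → 85 ≥ 50
  Jasper: +90 → 90 ≥ 30
  Kent: +70+70 → 140 ≥ 60
  Morley: +40 → 40 < 50
Round 2 — Arden, Dover, Jasper, Kent become insolvent.
  Larch: +10+10 → 20 < 120
  Morley: +20+50 → 110 ≥ 50
  Norton: +90+25+95 → 210 ≥ 120
Round 3 — Morley, Norton become insolvent.
  Alder: +30 → 30 < 70
No further insolvencies.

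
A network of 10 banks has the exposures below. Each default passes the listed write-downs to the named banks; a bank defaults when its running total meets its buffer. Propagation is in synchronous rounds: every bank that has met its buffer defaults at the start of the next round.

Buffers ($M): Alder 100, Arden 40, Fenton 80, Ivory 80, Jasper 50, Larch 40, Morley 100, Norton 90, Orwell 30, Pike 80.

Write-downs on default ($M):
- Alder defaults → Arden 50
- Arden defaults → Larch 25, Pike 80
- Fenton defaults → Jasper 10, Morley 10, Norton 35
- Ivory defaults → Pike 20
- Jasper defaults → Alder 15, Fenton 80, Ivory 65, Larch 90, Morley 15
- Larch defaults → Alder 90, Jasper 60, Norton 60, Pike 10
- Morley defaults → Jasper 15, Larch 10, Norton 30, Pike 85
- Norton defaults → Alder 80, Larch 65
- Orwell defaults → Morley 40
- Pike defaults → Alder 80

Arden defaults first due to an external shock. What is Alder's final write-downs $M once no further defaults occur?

80

Round 1 — Arden defaults (initial).
  Larch: +25 → 25 < 40
  Pike: +80 → 80 ≥ 80
Round 2 — Pike defaults.
  Alder: +80 → 80 < 100
No further defaults.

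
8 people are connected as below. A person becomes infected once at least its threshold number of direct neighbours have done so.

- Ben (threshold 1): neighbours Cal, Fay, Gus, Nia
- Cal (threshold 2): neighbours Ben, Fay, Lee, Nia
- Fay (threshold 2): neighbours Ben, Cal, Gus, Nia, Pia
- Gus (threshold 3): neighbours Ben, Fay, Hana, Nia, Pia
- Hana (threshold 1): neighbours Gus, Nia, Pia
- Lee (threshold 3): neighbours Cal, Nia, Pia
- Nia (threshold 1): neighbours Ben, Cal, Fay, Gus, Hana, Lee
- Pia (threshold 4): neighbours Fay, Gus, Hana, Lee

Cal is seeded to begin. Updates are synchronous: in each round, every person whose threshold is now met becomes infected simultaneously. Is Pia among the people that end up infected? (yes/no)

Round 1 — Cal becomes infected (initial).
Round 2 — checking thresholds:
  Ben: 1 of 4 neighbours ≥ 1, becomes infected.
  Fay: 1 of 5 neighbours < 2, not yet.
  Lee: 1 of 3 neighbours < 3, not yet.
  Nia: 1 of 6 neighbours ≥ 1, becomes infected.
Round 3 — checking thresholds:
  Fay: 3 of 5 neighbours ≥ 2, becomes infected.
  Gus: 2 of 5 neighbours < 3, not yet.
  Hana: 1 of 3 neighbours ≥ 1, becomes infected.
  Lee: 2 of 3 neighbours < 3, not yet.
Round 4 — checking thresholds:
  Gus: 4 of 5 neighbours ≥ 3, becomes infected.
  Lee: 2 of 3 neighbours < 3, not yet.
  Pia: 2 of 4 neighbours < 4, not yet.
Round 5 — no new infections; cascade stops.

no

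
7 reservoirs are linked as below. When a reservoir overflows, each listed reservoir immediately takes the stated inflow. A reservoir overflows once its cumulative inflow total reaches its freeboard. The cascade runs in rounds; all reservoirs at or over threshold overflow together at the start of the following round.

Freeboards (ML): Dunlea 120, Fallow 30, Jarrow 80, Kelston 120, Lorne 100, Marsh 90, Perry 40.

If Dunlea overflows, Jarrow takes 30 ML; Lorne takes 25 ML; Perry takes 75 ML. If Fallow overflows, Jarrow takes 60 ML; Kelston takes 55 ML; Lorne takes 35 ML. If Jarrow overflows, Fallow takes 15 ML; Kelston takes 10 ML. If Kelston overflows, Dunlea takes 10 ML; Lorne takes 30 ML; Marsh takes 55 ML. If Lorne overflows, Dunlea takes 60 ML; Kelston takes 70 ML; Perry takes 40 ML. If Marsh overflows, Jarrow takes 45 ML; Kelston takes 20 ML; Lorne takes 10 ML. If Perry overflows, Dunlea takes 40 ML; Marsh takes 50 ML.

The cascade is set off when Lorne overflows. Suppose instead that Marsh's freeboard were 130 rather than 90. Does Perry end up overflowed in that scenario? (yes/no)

yes

With Marsh's freeboard at 130:
Round 1 — Lorne overflows (initial).
  Dunlea: +60 → 60 < 120
  Kelston: +70 → 70 < 120
  Perry: +40 → 40 ≥ 40
Round 2 — Perry overflows.
  Dunlea: +40 → 100 < 120
  Marsh: +50 → 50 < 130
No further overflows.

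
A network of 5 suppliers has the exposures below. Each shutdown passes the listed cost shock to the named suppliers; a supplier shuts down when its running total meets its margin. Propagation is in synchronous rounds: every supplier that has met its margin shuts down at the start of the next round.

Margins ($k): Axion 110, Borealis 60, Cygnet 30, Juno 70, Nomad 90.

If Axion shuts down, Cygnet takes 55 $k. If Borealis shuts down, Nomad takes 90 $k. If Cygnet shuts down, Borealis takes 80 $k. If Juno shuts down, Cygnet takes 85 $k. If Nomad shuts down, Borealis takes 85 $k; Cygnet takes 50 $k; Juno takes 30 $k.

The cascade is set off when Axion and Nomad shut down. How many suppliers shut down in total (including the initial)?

4

Round 1 — Axion, Nomad shut down (initial).
  Borealis: +85 → 85 ≥ 60
  Cygnet: +55+50 → 105 ≥ 30
  Juno: +30 → 30 < 70
Round 2 — Borealis, Cygnet shut down.
No further shutdowns.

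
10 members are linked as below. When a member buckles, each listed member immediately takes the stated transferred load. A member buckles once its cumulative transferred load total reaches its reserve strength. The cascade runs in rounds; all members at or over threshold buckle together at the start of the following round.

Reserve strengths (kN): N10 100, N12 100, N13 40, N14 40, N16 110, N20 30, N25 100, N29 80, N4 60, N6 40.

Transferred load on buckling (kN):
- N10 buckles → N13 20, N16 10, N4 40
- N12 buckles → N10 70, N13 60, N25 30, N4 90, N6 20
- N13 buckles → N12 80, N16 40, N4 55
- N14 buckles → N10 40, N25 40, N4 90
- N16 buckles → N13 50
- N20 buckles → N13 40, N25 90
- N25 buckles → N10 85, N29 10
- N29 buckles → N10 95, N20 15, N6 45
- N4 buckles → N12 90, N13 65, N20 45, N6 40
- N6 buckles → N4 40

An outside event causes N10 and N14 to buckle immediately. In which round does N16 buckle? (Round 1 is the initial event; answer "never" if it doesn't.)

never

Round 1 — N10, N14 buckle (initial).
  N13: +20 → 20 < 40
  N16: +10 → 10 < 110
  N25: +40 → 40 < 100
  N4: +40+90 → 130 ≥ 60
Round 2 — N4 buckles.
  N12: +90 → 90 < 100
  N13: +65 → 85 ≥ 40
  N20: +45 → 45 ≥ 30
  N6: +40 → 40 ≥ 40
Round 3 — N13, N20, N6 buckle.
  N12: +80 → 170 ≥ 100
  N16: +40 → 50 < 110
  N25: +90 → 130 ≥ 100
Round 4 — N12, N25 buckle.
  N29: +10 → 10 < 80
No further bucklings.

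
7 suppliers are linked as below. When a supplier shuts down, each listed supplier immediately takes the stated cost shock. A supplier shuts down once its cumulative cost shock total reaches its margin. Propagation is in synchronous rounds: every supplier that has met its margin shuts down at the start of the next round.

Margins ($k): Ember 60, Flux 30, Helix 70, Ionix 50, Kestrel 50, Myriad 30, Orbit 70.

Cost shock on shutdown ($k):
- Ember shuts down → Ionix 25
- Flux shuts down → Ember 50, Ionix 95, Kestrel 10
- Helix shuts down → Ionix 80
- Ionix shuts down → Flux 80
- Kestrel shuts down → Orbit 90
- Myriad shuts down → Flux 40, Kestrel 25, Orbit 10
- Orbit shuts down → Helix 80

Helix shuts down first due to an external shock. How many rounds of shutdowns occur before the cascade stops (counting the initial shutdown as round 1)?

Round 1 — Helix shuts down (initial).
  Ionix: +80 → 80 ≥ 50
Round 2 — Ionix shuts down.
  Flux: +80 → 80 ≥ 30
Round 3 — Flux shuts down.
  Ember: +50 → 50 < 60
  Kestrel: +10 → 10 < 50
No further shutdowns.

3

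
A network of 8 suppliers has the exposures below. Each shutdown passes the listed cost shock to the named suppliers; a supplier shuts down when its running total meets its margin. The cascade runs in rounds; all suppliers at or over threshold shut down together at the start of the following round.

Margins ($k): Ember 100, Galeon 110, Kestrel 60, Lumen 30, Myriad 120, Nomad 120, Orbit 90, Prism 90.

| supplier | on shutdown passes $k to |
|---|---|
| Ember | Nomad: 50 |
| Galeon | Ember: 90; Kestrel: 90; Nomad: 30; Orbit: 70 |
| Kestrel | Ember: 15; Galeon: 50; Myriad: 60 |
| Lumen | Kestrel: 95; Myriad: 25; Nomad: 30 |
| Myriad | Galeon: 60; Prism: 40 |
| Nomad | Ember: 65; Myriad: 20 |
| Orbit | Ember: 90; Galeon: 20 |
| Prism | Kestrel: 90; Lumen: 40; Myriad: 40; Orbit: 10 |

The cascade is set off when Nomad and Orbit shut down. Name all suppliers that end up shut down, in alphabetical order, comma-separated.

Round 1 — Nomad, Orbit shut down (initial).
  Ember: +65+90 → 155 ≥ 100
  Galeon: +20 → 20 < 110
  Myriad: +20 → 20 < 120
Round 2 — Ember shuts down.
No further shutdowns.

Ember, Nomad, Orbit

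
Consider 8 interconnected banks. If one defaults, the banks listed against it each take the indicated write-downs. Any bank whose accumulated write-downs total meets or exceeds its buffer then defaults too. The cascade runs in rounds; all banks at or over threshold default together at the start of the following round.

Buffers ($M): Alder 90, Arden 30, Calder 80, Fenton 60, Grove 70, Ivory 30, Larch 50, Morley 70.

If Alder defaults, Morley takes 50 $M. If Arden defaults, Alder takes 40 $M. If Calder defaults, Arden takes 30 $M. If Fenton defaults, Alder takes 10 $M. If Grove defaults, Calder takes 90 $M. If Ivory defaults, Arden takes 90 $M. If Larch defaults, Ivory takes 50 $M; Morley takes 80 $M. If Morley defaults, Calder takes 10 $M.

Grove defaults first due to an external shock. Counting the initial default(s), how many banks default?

3

Round 1 — Grove defaults (initial).
  Calder: +90 → 90 ≥ 80
Round 2 — Calder defaults.
  Arden: +30 → 30 ≥ 30
Round 3 — Arden defaults.
  Alder: +40 → 40 < 90
No further defaults.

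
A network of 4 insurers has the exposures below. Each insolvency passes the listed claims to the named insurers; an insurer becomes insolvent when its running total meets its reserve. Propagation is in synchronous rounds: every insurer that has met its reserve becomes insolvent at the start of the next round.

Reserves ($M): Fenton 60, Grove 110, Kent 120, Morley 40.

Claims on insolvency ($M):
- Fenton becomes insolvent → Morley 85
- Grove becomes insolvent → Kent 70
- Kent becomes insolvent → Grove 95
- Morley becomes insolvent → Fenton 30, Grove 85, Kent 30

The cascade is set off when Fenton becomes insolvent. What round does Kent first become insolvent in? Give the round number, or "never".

never

Round 1 — Fenton becomes insolvent (initial).
  Morley: +85 → 85 ≥ 40
Round 2 — Morley becomes insolvent.
  Grove: +85 → 85 < 110
  Kent: +30 → 30 < 120
No further insolvencies.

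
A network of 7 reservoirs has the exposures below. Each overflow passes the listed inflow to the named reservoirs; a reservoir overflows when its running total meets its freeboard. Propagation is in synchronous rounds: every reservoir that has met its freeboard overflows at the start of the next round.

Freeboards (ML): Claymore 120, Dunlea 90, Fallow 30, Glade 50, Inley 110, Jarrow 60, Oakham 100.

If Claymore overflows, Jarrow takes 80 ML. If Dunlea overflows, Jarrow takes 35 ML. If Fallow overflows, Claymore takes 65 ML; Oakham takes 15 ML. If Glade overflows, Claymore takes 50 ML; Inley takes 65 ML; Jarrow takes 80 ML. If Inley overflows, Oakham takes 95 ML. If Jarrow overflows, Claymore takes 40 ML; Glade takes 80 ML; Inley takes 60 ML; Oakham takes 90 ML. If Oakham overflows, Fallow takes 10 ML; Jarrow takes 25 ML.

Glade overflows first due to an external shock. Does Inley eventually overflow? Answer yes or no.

Round 1 — Glade overflows (initial).
  Claymore: +50 → 50 < 120
  Inley: +65 → 65 < 110
  Jarrow: +80 → 80 ≥ 60
Round 2 — Jarrow overflows.
  Claymore: +40 → 90 < 120
  Inley: +60 → 125 ≥ 110
  Oakham: +90 → 90 < 100
Round 3 — Inley overflows.
  Oakham: +95 → 185 ≥ 100
Round 4 — Oakham overflows.
  Fallow: +10 → 10 < 30
No further overflows.

yes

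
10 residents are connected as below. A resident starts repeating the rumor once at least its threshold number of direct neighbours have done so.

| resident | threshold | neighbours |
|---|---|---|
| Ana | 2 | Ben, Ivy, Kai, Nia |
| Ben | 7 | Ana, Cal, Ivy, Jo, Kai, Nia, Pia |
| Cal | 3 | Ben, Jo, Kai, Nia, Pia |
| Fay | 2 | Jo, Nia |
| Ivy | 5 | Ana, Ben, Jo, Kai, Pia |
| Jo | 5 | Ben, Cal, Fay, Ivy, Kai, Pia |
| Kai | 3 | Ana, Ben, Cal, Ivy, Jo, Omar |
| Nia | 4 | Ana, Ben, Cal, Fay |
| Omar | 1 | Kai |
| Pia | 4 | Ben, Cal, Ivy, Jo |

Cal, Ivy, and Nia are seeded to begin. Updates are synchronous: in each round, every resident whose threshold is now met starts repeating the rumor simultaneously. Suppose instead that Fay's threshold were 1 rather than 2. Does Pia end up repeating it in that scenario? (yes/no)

no

With Fay's threshold at 1:
Round 1 — Cal, Ivy, Nia start repeating the rumor (initial).
Round 2 — checking thresholds:
  Ana: 2 of 4 neighbours ≥ 2, starts repeating the rumor.
  Ben: 3 of 7 neighbours < 7, below threshold.
  Fay: 1 of 2 neighbours ≥ 1, starts repeating the rumor.
  Jo: 2 of 6 neighbours < 5, below threshold.
  Kai: 2 of 6 neighbours < 3, below threshold.
  Pia: 2 of 4 neighbours < 4, below threshold.
Round 3 — checking thresholds:
  Ben: 4 of 7 neighbours < 7, below threshold.
  Jo: 3 of 6 neighbours < 5, below threshold.
  Kai: 3 of 6 neighbours ≥ 3, starts repeating the rumor.
  Pia: 2 of 4 neighbours < 4, below threshold.
Round 4 — checking thresholds:
  Ben: 5 of 7 neighbours < 7, below threshold.
  Jo: 4 of 6 neighbours < 5, below threshold.
  Omar: 1 of 1 neighbours ≥ 1, starts repeating the rumor.
  Pia: 2 of 4 neighbours < 4, below threshold.
Round 5 — no new spreads; cascade stops.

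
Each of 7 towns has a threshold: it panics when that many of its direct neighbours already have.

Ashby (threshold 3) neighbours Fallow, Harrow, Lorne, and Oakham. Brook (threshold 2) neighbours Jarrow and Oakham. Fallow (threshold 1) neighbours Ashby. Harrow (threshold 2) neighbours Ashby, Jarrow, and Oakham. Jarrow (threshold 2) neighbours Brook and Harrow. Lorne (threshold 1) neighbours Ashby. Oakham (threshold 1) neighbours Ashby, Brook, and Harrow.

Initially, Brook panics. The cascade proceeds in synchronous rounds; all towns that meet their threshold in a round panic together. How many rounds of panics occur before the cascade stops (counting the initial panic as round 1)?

2

Round 1 — Brook panics (initial).
Round 2 — checking thresholds:
  Jarrow: 1 of 2 neighbours < 2, below threshold.
  Oakham: 1 of 3 neighbours ≥ 1, panics.
Round 3 — no new panics; cascade stops.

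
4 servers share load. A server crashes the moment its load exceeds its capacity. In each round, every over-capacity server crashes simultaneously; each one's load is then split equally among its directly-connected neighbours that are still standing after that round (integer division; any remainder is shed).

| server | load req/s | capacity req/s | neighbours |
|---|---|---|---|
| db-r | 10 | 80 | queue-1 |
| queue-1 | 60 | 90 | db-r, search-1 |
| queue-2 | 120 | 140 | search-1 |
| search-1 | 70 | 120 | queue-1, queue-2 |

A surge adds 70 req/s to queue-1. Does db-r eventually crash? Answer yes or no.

no

Round 1 — queue-1 at 130 > 90. queue-1 crashes.
  queue-1 sheds 130 req/s to db-r, search-1: 65 each.
    db-r: 10+65 = 75 ≤ 80
    search-1: 70+65 = 135 > 120
Round 2 — search-1 crashes.
  search-1 sheds 135 req/s to queue-2: 135 each.
    queue-2: 120+135 = 255 > 140
Round 3 — queue-2 crashes.
  queue-2 sheds 255 req/s: no online neighbours, lost.
No further crashes.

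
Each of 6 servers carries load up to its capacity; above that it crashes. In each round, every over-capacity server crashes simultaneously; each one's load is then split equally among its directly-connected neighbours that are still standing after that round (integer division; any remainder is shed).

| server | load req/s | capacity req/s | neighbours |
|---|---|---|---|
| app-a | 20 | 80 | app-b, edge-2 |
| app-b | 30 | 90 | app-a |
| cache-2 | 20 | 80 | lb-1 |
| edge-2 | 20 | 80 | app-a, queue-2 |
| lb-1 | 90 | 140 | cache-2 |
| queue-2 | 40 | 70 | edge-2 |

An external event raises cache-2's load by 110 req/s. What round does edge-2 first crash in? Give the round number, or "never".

Round 1 — cache-2 at 130 > 80. cache-2 crashes.
  cache-2 sheds 130 req/s to lb-1: 130 each.
    lb-1: 90+130 = 220 > 140
Round 2 — lb-1 crashes.
  lb-1 sheds 220 req/s: no online neighbours, lost.
No further crashes.

never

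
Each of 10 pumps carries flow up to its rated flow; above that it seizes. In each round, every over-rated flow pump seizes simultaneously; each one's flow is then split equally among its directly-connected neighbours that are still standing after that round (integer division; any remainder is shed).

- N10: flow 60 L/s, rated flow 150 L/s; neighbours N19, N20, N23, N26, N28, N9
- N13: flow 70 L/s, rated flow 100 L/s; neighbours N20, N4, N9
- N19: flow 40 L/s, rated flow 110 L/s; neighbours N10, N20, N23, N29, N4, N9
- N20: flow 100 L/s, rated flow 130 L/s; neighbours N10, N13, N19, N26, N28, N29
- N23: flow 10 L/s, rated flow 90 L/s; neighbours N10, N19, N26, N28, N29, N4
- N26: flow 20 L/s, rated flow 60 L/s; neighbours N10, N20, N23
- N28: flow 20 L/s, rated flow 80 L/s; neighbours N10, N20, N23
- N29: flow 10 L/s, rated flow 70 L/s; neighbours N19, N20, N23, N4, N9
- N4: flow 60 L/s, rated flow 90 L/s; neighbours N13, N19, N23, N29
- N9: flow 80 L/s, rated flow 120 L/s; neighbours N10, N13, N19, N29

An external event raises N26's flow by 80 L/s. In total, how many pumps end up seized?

Round 1 — N26 at 100 > 60. N26 seizes.
  N26 sheds 100 L/s to N10, N20, N23: 33 each (1 lost).
    N10: 60+33 = 93 ≤ 150
    N20: 100+33 = 133 > 130
    N23: 10+33 = 43 ≤ 90
Round 2 — N20 seizes.
  N20 sheds 133 L/s to N10, N13, N19, N28, N29: 26 each (3 lost).
    N10: 93+26 = 119 ≤ 150
    N13: 70+26 = 96 ≤ 100
    N19: 40+26 = 66 ≤ 110
    N28: 20+26 = 46 ≤ 80
    N29: 10+26 = 36 ≤ 70
No further seizures.

2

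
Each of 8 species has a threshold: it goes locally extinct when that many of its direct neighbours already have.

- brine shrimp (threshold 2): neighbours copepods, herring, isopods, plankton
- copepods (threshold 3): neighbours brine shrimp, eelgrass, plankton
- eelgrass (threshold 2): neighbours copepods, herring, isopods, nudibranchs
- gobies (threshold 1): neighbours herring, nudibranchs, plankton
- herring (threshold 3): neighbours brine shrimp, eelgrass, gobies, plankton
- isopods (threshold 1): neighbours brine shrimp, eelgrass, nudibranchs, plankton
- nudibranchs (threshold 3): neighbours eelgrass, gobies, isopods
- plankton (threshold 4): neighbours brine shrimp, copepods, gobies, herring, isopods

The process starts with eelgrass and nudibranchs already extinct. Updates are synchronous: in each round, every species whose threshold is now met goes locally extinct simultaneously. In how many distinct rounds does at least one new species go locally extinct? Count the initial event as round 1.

2

Round 1 — eelgrass, nudibranchs go locally extinct (initial).
Round 2 — checking thresholds:
  copepods: 1 of 3 neighbours < 3, not yet.
  gobies: 1 of 3 neighbours ≥ 1, goes locally extinct.
  herring: 1 of 4 neighbours < 3, not yet.
  isopods: 2 of 4 neighbours ≥ 1, goes locally extinct.
Round 3 — no new extinctions; cascade stops.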